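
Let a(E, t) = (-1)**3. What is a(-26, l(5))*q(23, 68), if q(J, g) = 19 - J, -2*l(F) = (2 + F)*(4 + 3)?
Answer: 4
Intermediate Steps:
l(F) = -7 - 7*F/2 (l(F) = -(2 + F)*(4 + 3)/2 = -(2 + F)*7/2 = -(14 + 7*F)/2 = -7 - 7*F/2)
a(E, t) = -1
a(-26, l(5))*q(23, 68) = -(19 - 1*23) = -(19 - 23) = -1*(-4) = 4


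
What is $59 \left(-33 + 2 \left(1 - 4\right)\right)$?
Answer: $-2301$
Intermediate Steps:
$59 \left(-33 + 2 \left(1 - 4\right)\right) = 59 \left(-33 + 2 \left(-3\right)\right) = 59 \left(-33 - 6\right) = 59 \left(-39\right) = -2301$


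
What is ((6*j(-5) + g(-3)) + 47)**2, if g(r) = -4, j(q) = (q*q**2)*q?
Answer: 14386849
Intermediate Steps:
j(q) = q**4 (j(q) = q**3*q = q**4)
((6*j(-5) + g(-3)) + 47)**2 = ((6*(-5)**4 - 4) + 47)**2 = ((6*625 - 4) + 47)**2 = ((3750 - 4) + 47)**2 = (3746 + 47)**2 = 3793**2 = 14386849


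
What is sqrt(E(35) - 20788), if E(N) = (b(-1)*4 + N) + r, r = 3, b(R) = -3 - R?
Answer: I*sqrt(20758) ≈ 144.08*I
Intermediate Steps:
E(N) = -5 + N (E(N) = ((-3 - 1*(-1))*4 + N) + 3 = ((-3 + 1)*4 + N) + 3 = (-2*4 + N) + 3 = (-8 + N) + 3 = -5 + N)
sqrt(E(35) - 20788) = sqrt((-5 + 35) - 20788) = sqrt(30 - 20788) = sqrt(-20758) = I*sqrt(20758)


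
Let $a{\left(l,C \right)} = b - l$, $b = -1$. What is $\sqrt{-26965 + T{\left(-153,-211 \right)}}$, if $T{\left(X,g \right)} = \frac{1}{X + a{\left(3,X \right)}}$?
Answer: $\frac{i \sqrt{664660442}}{157} \approx 164.21 i$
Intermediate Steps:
$a{\left(l,C \right)} = -1 - l$
$T{\left(X,g \right)} = \frac{1}{-4 + X}$ ($T{\left(X,g \right)} = \frac{1}{X - 4} = \frac{1}{-4 + X}$)
$\sqrt{-26965 + T{\left(-153,-211 \right)}} = \sqrt{-26965 + \frac{1}{-4 - 153}} = \sqrt{-26965 + \frac{1}{-157}} = \sqrt{-26965 - \frac{1}{157}} = \sqrt{- \frac{4233506}{157}} = \frac{i \sqrt{664660442}}{157}$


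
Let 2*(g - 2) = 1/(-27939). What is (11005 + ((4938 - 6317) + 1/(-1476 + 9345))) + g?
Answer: 1411156662235/146567994 ≈ 9628.0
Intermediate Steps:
g = 111755/55878 (g = 2 + (1/2)/(-27939) = 2 + (1/2)*(-1/27939) = 2 - 1/55878 = 111755/55878 ≈ 2.0000)
(11005 + ((4938 - 6317) + 1/(-1476 + 9345))) + g = (11005 + ((4938 - 6317) + 1/(-1476 + 9345))) + 111755/55878 = (11005 + (-1379 + 1/7869)) + 111755/55878 = (11005 - 10851350/7869) + 111755/55878 = 75746995/7869 + 111755/55878 = 1411156662235/146567994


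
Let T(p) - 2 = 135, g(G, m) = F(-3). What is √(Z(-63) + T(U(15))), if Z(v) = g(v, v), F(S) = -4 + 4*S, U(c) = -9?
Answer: 11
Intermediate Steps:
g(G, m) = -16 (g(G, m) = -4 + 4*(-3) = -4 - 12 = -16)
Z(v) = -16
T(p) = 137 (T(p) = 2 + 135 = 137)
√(Z(-63) + T(U(15))) = √(-16 + 137) = √121 = 11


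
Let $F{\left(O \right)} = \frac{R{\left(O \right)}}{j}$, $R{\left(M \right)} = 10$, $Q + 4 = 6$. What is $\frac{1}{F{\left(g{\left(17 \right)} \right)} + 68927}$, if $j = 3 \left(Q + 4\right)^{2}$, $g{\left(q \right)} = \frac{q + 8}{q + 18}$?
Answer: $\frac{54}{3722063} \approx 1.4508 \cdot 10^{-5}$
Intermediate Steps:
$Q = 2$ ($Q = -4 + 6 = 2$)
$g{\left(q \right)} = \frac{8 + q}{18 + q}$
$j = 108$ ($j = 3 \left(2 + 4\right)^{2} = 3 \cdot 6^{2} = 3 \cdot 36 = 108$)
$F{\left(O \right)} = \frac{5}{54}$ ($F{\left(O \right)} = \frac{10}{108} = 10 \cdot \frac{1}{108} = \frac{5}{54}$)
$\frac{1}{F{\left(g{\left(17 \right)} \right)} + 68927} = \frac{1}{\frac{5}{54} + 68927} = \frac{1}{\frac{3722063}{54}} = \frac{54}{3722063}$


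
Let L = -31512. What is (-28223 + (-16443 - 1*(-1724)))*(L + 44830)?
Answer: -571901556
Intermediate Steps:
(-28223 + (-16443 - 1*(-1724)))*(L + 44830) = (-28223 + (-16443 - 1*(-1724)))*(-31512 + 44830) = (-28223 + (-16443 + 1724))*13318 = (-28223 - 14719)*13318 = -42942*13318 = -571901556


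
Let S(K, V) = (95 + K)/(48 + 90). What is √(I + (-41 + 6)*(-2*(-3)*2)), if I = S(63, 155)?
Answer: I*√1994169/69 ≈ 20.466*I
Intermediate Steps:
S(K, V) = 95/138 + K/138 (S(K, V) = (95 + K)/138 = (95 + K)*(1/138) = 95/138 + K/138)
I = 79/69 (I = 95/138 + (1/138)*63 = 95/138 + 21/46 = 79/69 ≈ 1.1449)
√(I + (-41 + 6)*(-2*(-3)*2)) = √(79/69 + (-41 + 6)*(-2*(-3)*2)) = √(79/69 - 210*2) = √(79/69 - 35*12) = √(79/69 - 420) = √(-28901/69) = I*√1994169/69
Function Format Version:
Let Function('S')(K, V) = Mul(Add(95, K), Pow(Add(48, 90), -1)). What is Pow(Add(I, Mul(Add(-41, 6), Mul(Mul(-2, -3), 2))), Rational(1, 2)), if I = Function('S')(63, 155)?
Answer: Mul(Rational(1, 69), I, Pow(1994169, Rational(1, 2))) ≈ Mul(20.466, I)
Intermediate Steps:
Function('S')(K, V) = Add(Rational(95, 138), Mul(Rational(1, 138), K)) (Function('S')(K, V) = Mul(Add(95, K), Pow(138, -1)) = Mul(Add(95, K), Rational(1, 138)) = Add(Rational(95, 138), Mul(Rational(1, 138), K)))
I = Rational(79, 69) (I = Add(Rational(95, 138), Mul(Rational(1, 138), 63)) = Add(Rational(95, 138), Rational(21, 46)) = Rational(79, 69) ≈ 1.1449)
Pow(Add(I, Mul(Add(-41, 6), Mul(Mul(-2, -3), 2))), Rational(1, 2)) = Pow(Add(Rational(79, 69), Mul(Add(-41, 6), Mul(Mul(-2, -3), 2))), Rational(1, 2)) = Pow(Add(Rational(79, 69), Mul(-35, Mul(6, 2))), Rational(1, 2)) = Pow(Add(Rational(79, 69), Mul(-35, 12)), Rational(1, 2)) = Pow(Add(Rational(79, 69), -420), Rational(1, 2)) = Pow(Rational(-28901, 69), Rational(1, 2)) = Mul(Rational(1, 69), I, Pow(1994169, Rational(1, 2)))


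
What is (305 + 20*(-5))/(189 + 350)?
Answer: 205/539 ≈ 0.38033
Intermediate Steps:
(305 + 20*(-5))/(189 + 350) = (305 - 100)/539 = 205*(1/539) = 205/539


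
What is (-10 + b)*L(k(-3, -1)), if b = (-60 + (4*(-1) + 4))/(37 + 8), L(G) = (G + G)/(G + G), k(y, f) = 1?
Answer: -34/3 ≈ -11.333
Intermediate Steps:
L(G) = 1 (L(G) = (2*G)/((2*G)) = (2*G)*(1/(2*G)) = 1)
b = -4/3 (b = (-60 + (-4 + 4))/45 = (-60 + 0)*(1/45) = -60*1/45 = -4/3 ≈ -1.3333)
(-10 + b)*L(k(-3, -1)) = (-10 - 4/3)*1 = -34/3*1 = -34/3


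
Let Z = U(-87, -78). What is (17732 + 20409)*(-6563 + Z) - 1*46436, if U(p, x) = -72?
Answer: -253111971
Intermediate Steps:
Z = -72
(17732 + 20409)*(-6563 + Z) - 1*46436 = (17732 + 20409)*(-6563 - 72) - 1*46436 = 38141*(-6635) - 46436 = -253065535 - 46436 = -253111971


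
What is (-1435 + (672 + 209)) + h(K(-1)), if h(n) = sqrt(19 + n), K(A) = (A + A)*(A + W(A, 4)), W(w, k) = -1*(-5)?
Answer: -554 + sqrt(11) ≈ -550.68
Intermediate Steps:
W(w, k) = 5
K(A) = 2*A*(5 + A) (K(A) = (A + A)*(A + 5) = (2*A)*(5 + A) = 2*A*(5 + A))
(-1435 + (672 + 209)) + h(K(-1)) = (-1435 + (672 + 209)) + sqrt(19 + 2*(-1)*(5 - 1)) = (-1435 + 881) + sqrt(19 + 2*(-1)*4) = -554 + sqrt(19 - 8) = -554 + sqrt(11)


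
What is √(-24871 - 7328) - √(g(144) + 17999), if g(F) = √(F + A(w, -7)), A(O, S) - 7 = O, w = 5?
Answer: -√(17999 + 2*√39) + I*√32199 ≈ -134.21 + 179.44*I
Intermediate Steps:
A(O, S) = 7 + O
g(F) = √(12 + F) (g(F) = √(F + (7 + 5)) = √(F + 12) = √(12 + F))
√(-24871 - 7328) - √(g(144) + 17999) = √(-24871 - 7328) - √(√(12 + 144) + 17999) = √(-32199) - √(√156 + 17999) = I*√32199 - √(2*√39 + 17999) = I*√32199 - √(17999 + 2*√39) = -√(17999 + 2*√39) + I*√32199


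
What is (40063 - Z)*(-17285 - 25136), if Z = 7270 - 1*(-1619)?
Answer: -1322432254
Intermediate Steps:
Z = 8889 (Z = 7270 + 1619 = 8889)
(40063 - Z)*(-17285 - 25136) = (40063 - 1*8889)*(-17285 - 25136) = (40063 - 8889)*(-42421) = 31174*(-42421) = -1322432254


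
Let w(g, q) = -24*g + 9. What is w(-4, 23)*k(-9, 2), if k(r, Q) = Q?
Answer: 210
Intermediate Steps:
w(g, q) = 9 - 24*g
w(-4, 23)*k(-9, 2) = (9 - 24*(-4))*2 = (9 + 96)*2 = 105*2 = 210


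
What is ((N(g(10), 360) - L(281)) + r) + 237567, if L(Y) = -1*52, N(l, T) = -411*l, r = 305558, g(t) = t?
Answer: 539067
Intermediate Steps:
L(Y) = -52
((N(g(10), 360) - L(281)) + r) + 237567 = ((-411*10 - 1*(-52)) + 305558) + 237567 = ((-4110 + 52) + 305558) + 237567 = (-4058 + 305558) + 237567 = 301500 + 237567 = 539067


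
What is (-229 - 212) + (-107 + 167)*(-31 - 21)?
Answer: -3561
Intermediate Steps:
(-229 - 212) + (-107 + 167)*(-31 - 21) = -441 + 60*(-52) = -441 - 3120 = -3561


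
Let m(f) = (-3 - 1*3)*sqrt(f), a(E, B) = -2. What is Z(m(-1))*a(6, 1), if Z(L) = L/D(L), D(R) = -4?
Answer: -3*I ≈ -3.0*I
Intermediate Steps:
m(f) = -6*sqrt(f) (m(f) = (-3 - 3)*sqrt(f) = -6*sqrt(f))
Z(L) = -L/4 (Z(L) = L/(-4) = L*(-1/4) = -L/4)
Z(m(-1))*a(6, 1) = -(-3)*sqrt(-1)/2*(-2) = -(-3)*I/2*(-2) = (3*I/2)*(-2) = -3*I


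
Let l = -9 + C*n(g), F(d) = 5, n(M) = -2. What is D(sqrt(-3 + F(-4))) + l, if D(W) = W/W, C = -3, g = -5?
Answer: -2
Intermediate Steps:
l = -3 (l = -9 - 3*(-2) = -9 + 6 = -3)
D(W) = 1
D(sqrt(-3 + F(-4))) + l = 1 - 3 = -2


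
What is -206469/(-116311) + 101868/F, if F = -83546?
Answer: 2700645063/4858659403 ≈ 0.55584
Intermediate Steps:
-206469/(-116311) + 101868/F = -206469/(-116311) + 101868/(-83546) = -206469*(-1/116311) + 101868*(-1/83546) = 206469/116311 - 50934/41773 = 2700645063/4858659403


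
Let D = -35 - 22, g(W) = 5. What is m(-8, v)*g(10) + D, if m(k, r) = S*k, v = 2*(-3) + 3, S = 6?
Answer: -297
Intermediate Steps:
v = -3 (v = -6 + 3 = -3)
m(k, r) = 6*k
D = -57
m(-8, v)*g(10) + D = (6*(-8))*5 - 57 = -48*5 - 57 = -240 - 57 = -297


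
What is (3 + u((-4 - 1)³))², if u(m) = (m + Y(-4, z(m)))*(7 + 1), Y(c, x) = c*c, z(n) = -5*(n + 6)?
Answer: 755161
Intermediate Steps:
z(n) = -30 - 5*n (z(n) = -5*(6 + n) = -30 - 5*n)
Y(c, x) = c²
u(m) = 128 + 8*m (u(m) = (m + (-4)²)*(7 + 1) = (m + 16)*8 = (16 + m)*8 = 128 + 8*m)
(3 + u((-4 - 1)³))² = (3 + (128 + 8*(-4 - 1)³))² = (3 + (128 + 8*(-5)³))² = (3 + (128 + 8*(-125)))² = (3 + (128 - 1000))² = (3 - 872)² = (-869)² = 755161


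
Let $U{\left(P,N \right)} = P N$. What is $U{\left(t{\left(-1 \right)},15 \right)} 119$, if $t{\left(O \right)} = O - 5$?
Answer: $-10710$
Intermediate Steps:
$t{\left(O \right)} = -5 + O$ ($t{\left(O \right)} = O - 5 = -5 + O$)
$U{\left(P,N \right)} = N P$
$U{\left(t{\left(-1 \right)},15 \right)} 119 = 15 \left(-5 - 1\right) 119 = 15 \left(-6\right) 119 = \left(-90\right) 119 = -10710$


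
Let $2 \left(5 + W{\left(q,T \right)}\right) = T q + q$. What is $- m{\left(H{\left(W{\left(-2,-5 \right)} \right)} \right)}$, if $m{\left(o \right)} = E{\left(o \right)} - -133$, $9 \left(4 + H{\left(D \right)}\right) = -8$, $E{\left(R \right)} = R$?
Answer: $- \frac{1153}{9} \approx -128.11$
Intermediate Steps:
$W{\left(q,T \right)} = -5 + \frac{q}{2} + \frac{T q}{2}$ ($W{\left(q,T \right)} = -5 + \frac{T q + q}{2} = -5 + \frac{q + T q}{2} = -5 + \left(\frac{q}{2} + \frac{T q}{2}\right) = -5 + \frac{q}{2} + \frac{T q}{2}$)
$H{\left(D \right)} = - \frac{44}{9}$ ($H{\left(D \right)} = -4 + \frac{1}{9} \left(-8\right) = -4 - \frac{8}{9} = - \frac{44}{9}$)
$m{\left(o \right)} = 133 + o$ ($m{\left(o \right)} = o - -133 = o + 133 = 133 + o$)
$- m{\left(H{\left(W{\left(-2,-5 \right)} \right)} \right)} = - (133 - \frac{44}{9}) = \left(-1\right) \frac{1153}{9} = - \frac{1153}{9}$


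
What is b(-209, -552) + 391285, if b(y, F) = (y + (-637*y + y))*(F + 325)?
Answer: -29735020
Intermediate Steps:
b(y, F) = -635*y*(325 + F) (b(y, F) = (y - 636*y)*(325 + F) = (-635*y)*(325 + F) = -635*y*(325 + F))
b(-209, -552) + 391285 = -635*(-209)*(325 - 552) + 391285 = -635*(-209)*(-227) + 391285 = -30126305 + 391285 = -29735020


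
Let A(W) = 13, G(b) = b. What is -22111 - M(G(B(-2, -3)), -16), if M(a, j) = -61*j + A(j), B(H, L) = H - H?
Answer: -23100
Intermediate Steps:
B(H, L) = 0
M(a, j) = 13 - 61*j (M(a, j) = -61*j + 13 = 13 - 61*j)
-22111 - M(G(B(-2, -3)), -16) = -22111 - (13 - 61*(-16)) = -22111 - (13 + 976) = -22111 - 1*989 = -22111 - 989 = -23100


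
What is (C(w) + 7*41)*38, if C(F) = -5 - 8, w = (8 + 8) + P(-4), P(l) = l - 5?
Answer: 10412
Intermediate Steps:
P(l) = -5 + l
w = 7 (w = (8 + 8) + (-5 - 4) = 16 - 9 = 7)
C(F) = -13
(C(w) + 7*41)*38 = (-13 + 7*41)*38 = (-13 + 287)*38 = 274*38 = 10412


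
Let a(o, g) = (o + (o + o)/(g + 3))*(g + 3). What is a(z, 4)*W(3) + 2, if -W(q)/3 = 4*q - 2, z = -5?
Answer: 1352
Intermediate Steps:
W(q) = 6 - 12*q (W(q) = -3*(4*q - 2) = -3*(-2 + 4*q) = 6 - 12*q)
a(o, g) = (3 + g)*(o + 2*o/(3 + g)) (a(o, g) = (o + (2*o)/(3 + g))*(3 + g) = (o + 2*o/(3 + g))*(3 + g) = (3 + g)*(o + 2*o/(3 + g)))
a(z, 4)*W(3) + 2 = (-5*(5 + 4))*(6 - 12*3) + 2 = (-5*9)*(6 - 36) + 2 = -45*(-30) + 2 = 1350 + 2 = 1352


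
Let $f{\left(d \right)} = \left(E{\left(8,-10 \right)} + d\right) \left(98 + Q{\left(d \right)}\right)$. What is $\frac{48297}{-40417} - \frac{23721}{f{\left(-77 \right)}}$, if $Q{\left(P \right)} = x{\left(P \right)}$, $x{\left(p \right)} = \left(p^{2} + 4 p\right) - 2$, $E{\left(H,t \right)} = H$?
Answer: $- \frac{6031043608}{5314471747} \approx -1.1348$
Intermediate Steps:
$x{\left(p \right)} = -2 + p^{2} + 4 p$
$Q{\left(P \right)} = -2 + P^{2} + 4 P$
$f{\left(d \right)} = \left(8 + d\right) \left(96 + d^{2} + 4 d\right)$ ($f{\left(d \right)} = \left(8 + d\right) \left(98 + \left(-2 + d^{2} + 4 d\right)\right) = \left(8 + d\right) \left(96 + d^{2} + 4 d\right)$)
$\frac{48297}{-40417} - \frac{23721}{f{\left(-77 \right)}} = \frac{48297}{-40417} - \frac{23721}{768 + \left(-77\right)^{3} + 12 \left(-77\right)^{2} + 128 \left(-77\right)} = 48297 \left(- \frac{1}{40417}\right) - \frac{23721}{768 - 456533 + 12 \cdot 5929 - 9856} = - \frac{48297}{40417} - \frac{23721}{768 - 456533 + 71148 - 9856} = - \frac{48297}{40417} - \frac{23721}{-394473} = - \frac{48297}{40417} - - \frac{7907}{131491} = - \frac{48297}{40417} + \frac{7907}{131491} = - \frac{6031043608}{5314471747}$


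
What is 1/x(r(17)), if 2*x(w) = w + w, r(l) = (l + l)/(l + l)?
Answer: 1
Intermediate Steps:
r(l) = 1 (r(l) = (2*l)/((2*l)) = (2*l)*(1/(2*l)) = 1)
x(w) = w (x(w) = (w + w)/2 = (2*w)/2 = w)
1/x(r(17)) = 1/1 = 1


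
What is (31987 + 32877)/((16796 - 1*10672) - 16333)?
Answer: -64864/10209 ≈ -6.3536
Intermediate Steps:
(31987 + 32877)/((16796 - 1*10672) - 16333) = 64864/((16796 - 10672) - 16333) = 64864/(6124 - 16333) = 64864/(-10209) = 64864*(-1/10209) = -64864/10209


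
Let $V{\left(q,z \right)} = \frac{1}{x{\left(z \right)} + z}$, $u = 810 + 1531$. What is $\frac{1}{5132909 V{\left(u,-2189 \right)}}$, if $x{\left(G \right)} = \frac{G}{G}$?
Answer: $- \frac{2188}{5132909} \approx -0.00042627$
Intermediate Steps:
$u = 2341$
$x{\left(G \right)} = 1$
$V{\left(q,z \right)} = \frac{1}{1 + z}$
$\frac{1}{5132909 V{\left(u,-2189 \right)}} = \frac{1}{5132909 \frac{1}{1 - 2189}} = \frac{1}{5132909 \frac{1}{-2188}} = \frac{1}{5132909 \left(- \frac{1}{2188}\right)} = \frac{1}{5132909} \left(-2188\right) = - \frac{2188}{5132909}$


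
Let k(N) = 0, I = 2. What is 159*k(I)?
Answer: 0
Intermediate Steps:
159*k(I) = 159*0 = 0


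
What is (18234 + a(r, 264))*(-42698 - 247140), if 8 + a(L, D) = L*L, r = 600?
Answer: -109624267388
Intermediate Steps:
a(L, D) = -8 + L² (a(L, D) = -8 + L*L = -8 + L²)
(18234 + a(r, 264))*(-42698 - 247140) = (18234 + (-8 + 600²))*(-42698 - 247140) = (18234 + (-8 + 360000))*(-289838) = (18234 + 359992)*(-289838) = 378226*(-289838) = -109624267388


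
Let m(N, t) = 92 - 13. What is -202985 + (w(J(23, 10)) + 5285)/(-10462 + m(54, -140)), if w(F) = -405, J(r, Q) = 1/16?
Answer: -2107598135/10383 ≈ -2.0299e+5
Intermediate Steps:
J(r, Q) = 1/16
m(N, t) = 79
-202985 + (w(J(23, 10)) + 5285)/(-10462 + m(54, -140)) = -202985 + (-405 + 5285)/(-10462 + 79) = -202985 + 4880/(-10383) = -202985 + 4880*(-1/10383) = -202985 - 4880/10383 = -2107598135/10383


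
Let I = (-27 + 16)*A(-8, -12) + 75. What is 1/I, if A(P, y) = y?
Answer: 1/207 ≈ 0.0048309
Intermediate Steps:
I = 207 (I = (-27 + 16)*(-12) + 75 = -11*(-12) + 75 = 132 + 75 = 207)
1/I = 1/207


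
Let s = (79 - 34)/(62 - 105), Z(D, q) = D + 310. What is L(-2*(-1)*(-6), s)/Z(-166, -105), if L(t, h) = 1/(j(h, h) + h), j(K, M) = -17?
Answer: -43/111744 ≈ -0.00038481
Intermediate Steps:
Z(D, q) = 310 + D
s = -45/43 (s = 45/(-43) = 45*(-1/43) = -45/43 ≈ -1.0465)
L(t, h) = 1/(-17 + h)
L(-2*(-1)*(-6), s)/Z(-166, -105) = 1/((-17 - 45/43)*(310 - 166)) = 1/(-776/43*144) = -43/776*1/144 = -43/111744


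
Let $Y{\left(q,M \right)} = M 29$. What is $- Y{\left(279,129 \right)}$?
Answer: $-3741$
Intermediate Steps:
$Y{\left(q,M \right)} = 29 M$
$- Y{\left(279,129 \right)} = - 29 \cdot 129 = \left(-1\right) 3741 = -3741$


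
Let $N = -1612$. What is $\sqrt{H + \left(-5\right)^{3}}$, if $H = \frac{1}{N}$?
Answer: $\frac{3 i \sqrt{9022767}}{806} \approx 11.18 i$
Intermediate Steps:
$H = - \frac{1}{1612}$ ($H = \frac{1}{-1612} = - \frac{1}{1612} \approx -0.00062035$)
$\sqrt{H + \left(-5\right)^{3}} = \sqrt{- \frac{1}{1612} + \left(-5\right)^{3}} = \sqrt{- \frac{1}{1612} - 125} = \sqrt{- \frac{201501}{1612}} = \frac{3 i \sqrt{9022767}}{806}$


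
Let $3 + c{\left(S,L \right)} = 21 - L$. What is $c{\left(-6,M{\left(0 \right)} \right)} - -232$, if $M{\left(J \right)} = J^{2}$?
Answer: $250$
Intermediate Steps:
$c{\left(S,L \right)} = 18 - L$ ($c{\left(S,L \right)} = -3 - \left(-21 + L\right) = 18 - L$)
$c{\left(-6,M{\left(0 \right)} \right)} - -232 = \left(18 - 0^{2}\right) - -232 = \left(18 - 0\right) + 232 = \left(18 + 0\right) + 232 = 18 + 232 = 250$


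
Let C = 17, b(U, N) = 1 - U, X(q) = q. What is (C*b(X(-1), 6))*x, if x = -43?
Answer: -1462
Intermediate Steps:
(C*b(X(-1), 6))*x = (17*(1 - 1*(-1)))*(-43) = (17*(1 + 1))*(-43) = (17*2)*(-43) = 34*(-43) = -1462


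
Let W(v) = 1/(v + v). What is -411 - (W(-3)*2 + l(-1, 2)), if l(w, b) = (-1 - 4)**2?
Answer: -1307/3 ≈ -435.67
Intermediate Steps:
l(w, b) = 25 (l(w, b) = (-5)**2 = 25)
W(v) = 1/(2*v)
-411 - (W(-3)*2 + l(-1, 2)) = -411 - (((1/2)/(-3))*2 + 25) = -411 - (((1/2)*(-1/3))*2 + 25) = -411 - (-1/6*2 + 25) = -411 - (-1/3 + 25) = -411 - 1*74/3 = -411 - 74/3 = -1307/3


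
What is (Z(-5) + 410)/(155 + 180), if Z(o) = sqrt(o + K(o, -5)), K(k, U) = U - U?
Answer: 82/67 + I*sqrt(5)/335 ≈ 1.2239 + 0.0066748*I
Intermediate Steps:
K(k, U) = 0
Z(o) = sqrt(o) (Z(o) = sqrt(o + 0) = sqrt(o))
(Z(-5) + 410)/(155 + 180) = (sqrt(-5) + 410)/(155 + 180) = (I*sqrt(5) + 410)/335 = (410 + I*sqrt(5))*(1/335) = 82/67 + I*sqrt(5)/335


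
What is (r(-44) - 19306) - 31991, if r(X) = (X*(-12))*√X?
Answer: -51297 + 1056*I*√11 ≈ -51297.0 + 3502.4*I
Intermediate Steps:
r(X) = -12*X^(3/2) (r(X) = (-12*X)*√X = -12*X^(3/2))
(r(-44) - 19306) - 31991 = (-(-1056)*I*√11 - 19306) - 31991 = (1056*I*√11 - 19306) - 31991 = (-19306 + 1056*I*√11) - 31991 = -51297 + 1056*I*√11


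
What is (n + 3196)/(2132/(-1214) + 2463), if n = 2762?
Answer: 3616506/1493975 ≈ 2.4207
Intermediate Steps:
(n + 3196)/(2132/(-1214) + 2463) = (2762 + 3196)/(2132/(-1214) + 2463) = 5958/(2132*(-1/1214) + 2463) = 5958/(-1066/607 + 2463) = 5958/(1493975/607) = 5958*(607/1493975) = 3616506/1493975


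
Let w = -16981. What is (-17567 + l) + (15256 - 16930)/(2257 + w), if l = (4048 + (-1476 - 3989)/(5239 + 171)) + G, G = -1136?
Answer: -3242895557/221269 ≈ -14656.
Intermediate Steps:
l = 3149691/1082 (l = (4048 + (-1476 - 3989)/(5239 + 171)) - 1136 = (4048 - 5465/5410) - 1136 = (4048 - 5465*1/5410) - 1136 = (4048 - 1093/1082) - 1136 = 4378843/1082 - 1136 = 3149691/1082 ≈ 2911.0)
(-17567 + l) + (15256 - 16930)/(2257 + w) = (-17567 + 3149691/1082) + (15256 - 16930)/(2257 - 16981) = -15857803/1082 - 1674/(-14724) = -15857803/1082 - 1674*(-1/14724) = -15857803/1082 + 93/818 = -3242895557/221269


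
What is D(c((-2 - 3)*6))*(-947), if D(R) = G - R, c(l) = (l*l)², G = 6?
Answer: 767064318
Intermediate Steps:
c(l) = l⁴ (c(l) = (l²)² = l⁴)
D(R) = 6 - R
D(c((-2 - 3)*6))*(-947) = (6 - ((-2 - 3)*6)⁴)*(-947) = (6 - (-5*6)⁴)*(-947) = (6 - 1*(-30)⁴)*(-947) = (6 - 1*810000)*(-947) = (6 - 810000)*(-947) = -809994*(-947) = 767064318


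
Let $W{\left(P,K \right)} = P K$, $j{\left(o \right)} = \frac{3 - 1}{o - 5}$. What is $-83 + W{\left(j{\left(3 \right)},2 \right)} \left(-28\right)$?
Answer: $-27$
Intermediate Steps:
$j{\left(o \right)} = \frac{2}{-5 + o}$
$W{\left(P,K \right)} = K P$
$-83 + W{\left(j{\left(3 \right)},2 \right)} \left(-28\right) = -83 + 2 \frac{2}{-5 + 3} \left(-28\right) = -83 + 2 \frac{2}{-2} \left(-28\right) = -83 + 2 \cdot 2 \left(- \frac{1}{2}\right) \left(-28\right) = -83 + 2 \left(-1\right) \left(-28\right) = -83 - -56 = -83 + 56 = -27$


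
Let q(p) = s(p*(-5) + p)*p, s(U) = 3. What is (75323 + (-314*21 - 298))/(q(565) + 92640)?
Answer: 68431/94335 ≈ 0.72540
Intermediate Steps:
q(p) = 3*p
(75323 + (-314*21 - 298))/(q(565) + 92640) = (75323 + (-314*21 - 298))/(3*565 + 92640) = (75323 + (-6594 - 298))/(1695 + 92640) = (75323 - 6892)/94335 = 68431*(1/94335) = 68431/94335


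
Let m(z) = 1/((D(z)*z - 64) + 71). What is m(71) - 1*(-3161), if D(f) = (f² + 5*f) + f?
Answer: 1226986405/388164 ≈ 3161.0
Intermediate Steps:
D(f) = f² + 6*f
m(z) = 1/(7 + z²*(6 + z)) (m(z) = 1/(((z*(6 + z))*z - 64) + 71) = 1/((z²*(6 + z) - 64) + 71) = 1/((-64 + z²*(6 + z)) + 71) = 1/(7 + z²*(6 + z)))
m(71) - 1*(-3161) = 1/(7 + 71²*(6 + 71)) - 1*(-3161) = 1/(7 + 5041*77) + 3161 = 1/(7 + 388157) + 3161 = 1/388164 + 3161 = 1226986405/388164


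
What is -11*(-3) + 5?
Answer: 38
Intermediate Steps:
-11*(-3) + 5 = 33 + 5 = 38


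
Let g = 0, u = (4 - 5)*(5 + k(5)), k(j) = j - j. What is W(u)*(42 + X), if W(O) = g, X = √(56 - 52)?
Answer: 0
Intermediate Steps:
k(j) = 0
X = 2 (X = √4 = 2)
u = -5 (u = (4 - 5)*(5 + 0) = -1*5 = -5)
W(O) = 0
W(u)*(42 + X) = 0*(42 + 2) = 0*44 = 0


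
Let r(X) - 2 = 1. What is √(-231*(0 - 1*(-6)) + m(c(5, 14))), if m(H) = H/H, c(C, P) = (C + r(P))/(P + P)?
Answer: I*√1385 ≈ 37.216*I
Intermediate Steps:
r(X) = 3 (r(X) = 2 + 1 = 3)
c(C, P) = (3 + C)/(2*P) (c(C, P) = (C + 3)/(P + P) = (3 + C)/((2*P)) = (3 + C)*(1/(2*P)) = (3 + C)/(2*P))
m(H) = 1
√(-231*(0 - 1*(-6)) + m(c(5, 14))) = √(-231*(0 - 1*(-6)) + 1) = √(-231*(0 + 6) + 1) = √(-231*6 + 1) = √(-1386 + 1) = √(-1385) = I*√1385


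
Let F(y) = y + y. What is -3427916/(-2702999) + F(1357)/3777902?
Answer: 6478833325759/5105832664049 ≈ 1.2689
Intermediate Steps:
F(y) = 2*y
-3427916/(-2702999) + F(1357)/3777902 = -3427916/(-2702999) + (2*1357)/3777902 = -3427916*(-1/2702999) + 2714*(1/3777902) = 3427916/2702999 + 1357/1888951 = 6478833325759/5105832664049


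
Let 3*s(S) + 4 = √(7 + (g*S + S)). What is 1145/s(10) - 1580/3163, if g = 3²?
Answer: 43315840/287833 + 3435*√107/91 ≈ 540.95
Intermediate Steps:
g = 9
s(S) = -4/3 + √(7 + 10*S)/3 (s(S) = -4/3 + √(7 + (9*S + S))/3 = -4/3 + √(7 + 10*S)/3)
1145/s(10) - 1580/3163 = 1145/(-4/3 + √(7 + 10*10)/3) - 1580/3163 = 1145/(-4/3 + √(7 + 100)/3) - 1580*1/3163 = 1145/(-4/3 + √107/3) - 1580/3163 = -1580/3163 + 1145/(-4/3 + √107/3)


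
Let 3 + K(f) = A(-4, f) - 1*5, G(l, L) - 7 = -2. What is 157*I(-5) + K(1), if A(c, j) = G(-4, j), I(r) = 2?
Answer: 311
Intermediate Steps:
G(l, L) = 5 (G(l, L) = 7 - 2 = 5)
A(c, j) = 5
K(f) = -3 (K(f) = -3 + (5 - 1*5) = -3 + (5 - 5) = -3 + 0 = -3)
157*I(-5) + K(1) = 157*2 - 3 = 314 - 3 = 311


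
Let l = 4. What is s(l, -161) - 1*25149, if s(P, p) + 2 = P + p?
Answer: -25308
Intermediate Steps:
s(P, p) = -2 + P + p (s(P, p) = -2 + (P + p) = -2 + P + p)
s(l, -161) - 1*25149 = (-2 + 4 - 161) - 1*25149 = -159 - 25149 = -25308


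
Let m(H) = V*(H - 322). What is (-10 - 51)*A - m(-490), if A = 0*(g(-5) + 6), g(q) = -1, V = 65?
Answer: 52780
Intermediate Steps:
m(H) = -20930 + 65*H (m(H) = 65*(H - 322) = 65*(-322 + H) = -20930 + 65*H)
A = 0 (A = 0*(-1 + 6) = 0*5 = 0)
(-10 - 51)*A - m(-490) = (-10 - 51)*0 - (-20930 + 65*(-490)) = -61*0 - (-20930 - 31850) = 0 - 1*(-52780) = 0 + 52780 = 52780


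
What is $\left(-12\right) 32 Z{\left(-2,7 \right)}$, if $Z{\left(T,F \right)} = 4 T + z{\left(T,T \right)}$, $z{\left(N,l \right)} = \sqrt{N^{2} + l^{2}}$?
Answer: $3072 - 768 \sqrt{2} \approx 1985.9$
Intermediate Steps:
$Z{\left(T,F \right)} = 4 T + \sqrt{2} \sqrt{T^{2}}$ ($Z{\left(T,F \right)} = 4 T + \sqrt{T^{2} + T^{2}} = 4 T + \sqrt{2 T^{2}} = 4 T + \sqrt{2} \sqrt{T^{2}}$)
$\left(-12\right) 32 Z{\left(-2,7 \right)} = \left(-12\right) 32 \left(4 \left(-2\right) + \sqrt{2} \sqrt{\left(-2\right)^{2}}\right) = - 384 \left(-8 + \sqrt{2} \sqrt{4}\right) = - 384 \left(-8 + \sqrt{2} \cdot 2\right) = - 384 \left(-8 + 2 \sqrt{2}\right) = 3072 - 768 \sqrt{2}$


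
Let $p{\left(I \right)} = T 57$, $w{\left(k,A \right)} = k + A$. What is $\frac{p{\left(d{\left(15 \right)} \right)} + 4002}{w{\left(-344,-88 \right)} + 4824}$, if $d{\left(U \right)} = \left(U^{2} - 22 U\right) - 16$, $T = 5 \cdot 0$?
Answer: $\frac{667}{732} \approx 0.9112$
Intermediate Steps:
$T = 0$
$w{\left(k,A \right)} = A + k$
$d{\left(U \right)} = -16 + U^{2} - 22 U$
$p{\left(I \right)} = 0$ ($p{\left(I \right)} = 0 \cdot 57 = 0$)
$\frac{p{\left(d{\left(15 \right)} \right)} + 4002}{w{\left(-344,-88 \right)} + 4824} = \frac{0 + 4002}{\left(-88 - 344\right) + 4824} = \frac{4002}{-432 + 4824} = \frac{4002}{4392} = 4002 \cdot \frac{1}{4392} = \frac{667}{732}$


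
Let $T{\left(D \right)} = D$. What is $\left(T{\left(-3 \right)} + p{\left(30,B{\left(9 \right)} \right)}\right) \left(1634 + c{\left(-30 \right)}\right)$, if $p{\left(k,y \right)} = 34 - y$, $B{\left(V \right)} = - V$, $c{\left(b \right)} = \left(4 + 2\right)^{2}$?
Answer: $66800$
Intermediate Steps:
$c{\left(b \right)} = 36$ ($c{\left(b \right)} = 6^{2} = 36$)
$\left(T{\left(-3 \right)} + p{\left(30,B{\left(9 \right)} \right)}\right) \left(1634 + c{\left(-30 \right)}\right) = \left(-3 + \left(34 - \left(-1\right) 9\right)\right) \left(1634 + 36\right) = \left(-3 + \left(34 - -9\right)\right) 1670 = \left(-3 + \left(34 + 9\right)\right) 1670 = \left(-3 + 43\right) 1670 = 40 \cdot 1670 = 66800$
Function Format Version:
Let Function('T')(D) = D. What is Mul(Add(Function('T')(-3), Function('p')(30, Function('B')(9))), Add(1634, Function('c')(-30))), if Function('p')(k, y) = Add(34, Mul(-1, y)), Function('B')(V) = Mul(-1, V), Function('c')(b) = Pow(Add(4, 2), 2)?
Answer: 66800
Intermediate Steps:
Function('c')(b) = 36 (Function('c')(b) = Pow(6, 2) = 36)
Mul(Add(Function('T')(-3), Function('p')(30, Function('B')(9))), Add(1634, Function('c')(-30))) = Mul(Add(-3, Add(34, Mul(-1, Mul(-1, 9)))), Add(1634, 36)) = Mul(Add(-3, Add(34, Mul(-1, -9))), 1670) = Mul(Add(-3, Add(34, 9)), 1670) = Mul(Add(-3, 43), 1670) = Mul(40, 1670) = 66800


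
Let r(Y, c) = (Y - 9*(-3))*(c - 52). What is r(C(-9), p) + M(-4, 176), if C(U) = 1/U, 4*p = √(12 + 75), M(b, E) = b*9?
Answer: -12908/9 + 121*√87/18 ≈ -1371.5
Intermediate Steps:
M(b, E) = 9*b
p = √87/4 (p = √(12 + 75)/4 = √87/4 ≈ 2.3318)
r(Y, c) = (-52 + c)*(27 + Y) (r(Y, c) = (Y + 27)*(-52 + c) = (27 + Y)*(-52 + c) = (-52 + c)*(27 + Y))
r(C(-9), p) + M(-4, 176) = (-1404 - 52/(-9) + 27*(√87/4) + (√87/4)/(-9)) + 9*(-4) = (-1404 - 52*(-⅑) + 27*√87/4 - √87/36) - 36 = (-1404 + 52/9 + 27*√87/4 - √87/36) - 36 = (-12584/9 + 121*√87/18) - 36 = -12908/9 + 121*√87/18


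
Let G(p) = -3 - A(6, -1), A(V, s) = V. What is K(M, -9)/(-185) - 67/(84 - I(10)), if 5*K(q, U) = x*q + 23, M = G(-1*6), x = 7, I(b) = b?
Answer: -319/370 ≈ -0.86216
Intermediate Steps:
G(p) = -9 (G(p) = -3 - 1*6 = -3 - 6 = -9)
M = -9
K(q, U) = 23/5 + 7*q/5 (K(q, U) = (7*q + 23)/5 = (23 + 7*q)/5 = 23/5 + 7*q/5)
K(M, -9)/(-185) - 67/(84 - I(10)) = (23/5 + (7/5)*(-9))/(-185) - 67/(84 - 1*10) = (23/5 - 63/5)*(-1/185) - 67/(84 - 10) = -8*(-1/185) - 67/74 = 8/185 - 67*1/74 = 8/185 - 67/74 = -319/370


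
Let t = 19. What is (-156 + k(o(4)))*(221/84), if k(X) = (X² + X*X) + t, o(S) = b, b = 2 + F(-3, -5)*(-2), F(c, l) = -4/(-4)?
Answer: -30277/84 ≈ -360.44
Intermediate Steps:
F(c, l) = 1 (F(c, l) = -4*(-¼) = 1)
b = 0 (b = 2 + 1*(-2) = 2 - 2 = 0)
o(S) = 0
k(X) = 19 + 2*X² (k(X) = (X² + X*X) + 19 = (X² + X²) + 19 = 2*X² + 19 = 19 + 2*X²)
(-156 + k(o(4)))*(221/84) = (-156 + (19 + 2*0²))*(221/84) = (-156 + (19 + 2*0))*(221*(1/84)) = (-156 + (19 + 0))*(221/84) = (-156 + 19)*(221/84) = -137*221/84 = -30277/84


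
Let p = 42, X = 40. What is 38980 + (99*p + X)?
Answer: 43178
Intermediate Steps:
38980 + (99*p + X) = 38980 + (99*42 + 40) = 38980 + (4158 + 40) = 38980 + 4198 = 43178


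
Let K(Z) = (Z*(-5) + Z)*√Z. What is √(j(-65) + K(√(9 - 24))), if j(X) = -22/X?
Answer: √(1430 - 16900*(-15)^(¾))/65 ≈ 5.1296 - 2.1014*I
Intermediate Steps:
K(Z) = -4*Z^(3/2) (K(Z) = (-5*Z + Z)*√Z = (-4*Z)*√Z = -4*Z^(3/2))
√(j(-65) + K(√(9 - 24))) = √(-22/(-65) - 4*(9 - 24)^(¾)) = √(-22*(-1/65) - 4*(-15)^(¾)) = √(22/65 - 4*15^(¾)*I^(3/2))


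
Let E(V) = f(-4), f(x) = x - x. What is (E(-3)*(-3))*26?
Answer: 0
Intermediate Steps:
f(x) = 0
E(V) = 0
(E(-3)*(-3))*26 = (0*(-3))*26 = 0*26 = 0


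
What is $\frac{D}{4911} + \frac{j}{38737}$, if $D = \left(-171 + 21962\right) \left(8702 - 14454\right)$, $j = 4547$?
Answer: $- \frac{4855344215867}{190237407} \approx -25523.0$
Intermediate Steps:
$D = -125341832$ ($D = 21791 \left(-5752\right) = -125341832$)
$\frac{D}{4911} + \frac{j}{38737} = - \frac{125341832}{4911} + \frac{4547}{38737} = - \frac{4855344215867}{190237407}$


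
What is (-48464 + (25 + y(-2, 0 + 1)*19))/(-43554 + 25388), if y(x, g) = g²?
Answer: 24210/9083 ≈ 2.6654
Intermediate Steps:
(-48464 + (25 + y(-2, 0 + 1)*19))/(-43554 + 25388) = (-48464 + (25 + (0 + 1)²*19))/(-43554 + 25388) = (-48464 + (25 + 1²*19))/(-18166) = (-48464 + (25 + 1*19))*(-1/18166) = (-48464 + (25 + 19))*(-1/18166) = (-48464 + 44)*(-1/18166) = -48420*(-1/18166) = 24210/9083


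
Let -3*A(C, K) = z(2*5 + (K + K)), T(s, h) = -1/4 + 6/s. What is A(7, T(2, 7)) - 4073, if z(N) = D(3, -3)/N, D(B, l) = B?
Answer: -126265/31 ≈ -4073.1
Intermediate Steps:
T(s, h) = -¼ + 6/s (T(s, h) = -1*¼ + 6/s = -¼ + 6/s)
z(N) = 3/N
A(C, K) = -1/(10 + 2*K) (A(C, K) = -1/(2*5 + (K + K)) = -1/(10 + 2*K))
A(7, T(2, 7)) - 4073 = -1/(10 + 2*((¼)*(24 - 1*2)/2)) - 4073 = -1/(10 + 2*((¼)*(½)*(24 - 2))) - 4073 = -1/(10 + 2*((¼)*(½)*22)) - 4073 = -1/(10 + 2*(11/4)) - 4073 = -1/(10 + 11/2) - 4073 = -1/31/2 - 4073 = -1*2/31 - 4073 = -2/31 - 4073 = -126265/31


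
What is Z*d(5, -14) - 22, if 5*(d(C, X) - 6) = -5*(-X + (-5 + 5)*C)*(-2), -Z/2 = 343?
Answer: -23346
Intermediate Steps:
Z = -686 (Z = -2*343 = -686)
d(C, X) = 6 - 2*X (d(C, X) = 6 + (-5*(-X + (-5 + 5)*C)*(-2))/5 = 6 + (-5*(-X + 0*C)*(-2))/5 = 6 + (-5*(-X + 0)*(-2))/5 = 6 + (-(-5)*X*(-2))/5 = 6 + ((5*X)*(-2))/5 = 6 + (-10*X)/5 = 6 - 2*X)
Z*d(5, -14) - 22 = -686*(6 - 2*(-14)) - 22 = -686*(6 + 28) - 22 = -686*34 - 22 = -23324 - 22 = -23346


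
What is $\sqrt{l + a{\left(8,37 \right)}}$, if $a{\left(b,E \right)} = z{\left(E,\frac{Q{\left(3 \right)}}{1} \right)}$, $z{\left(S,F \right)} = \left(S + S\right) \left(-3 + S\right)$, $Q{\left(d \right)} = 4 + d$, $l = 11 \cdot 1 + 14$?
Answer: $11 \sqrt{21} \approx 50.408$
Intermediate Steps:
$l = 25$ ($l = 11 + 14 = 25$)
$z{\left(S,F \right)} = 2 S \left(-3 + S\right)$
$a{\left(b,E \right)} = 2 E \left(-3 + E\right)$
$\sqrt{l + a{\left(8,37 \right)}} = \sqrt{25 + 2 \cdot 37 \left(-3 + 37\right)} = \sqrt{25 + 2 \cdot 37 \cdot 34} = \sqrt{25 + 2516} = \sqrt{2541} = 11 \sqrt{21}$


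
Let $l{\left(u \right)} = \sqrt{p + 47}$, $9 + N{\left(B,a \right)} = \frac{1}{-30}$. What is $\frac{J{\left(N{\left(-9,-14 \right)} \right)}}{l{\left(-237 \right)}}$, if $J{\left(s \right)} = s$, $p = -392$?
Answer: $\frac{271 i \sqrt{345}}{10350} \approx 0.48634 i$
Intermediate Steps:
$N{\left(B,a \right)} = - \frac{271}{30}$ ($N{\left(B,a \right)} = -9 + \frac{1}{-30} = -9 - \frac{1}{30} = - \frac{271}{30}$)
$l{\left(u \right)} = i \sqrt{345}$ ($l{\left(u \right)} = \sqrt{-392 + 47} = \sqrt{-345} = i \sqrt{345}$)
$\frac{J{\left(N{\left(-9,-14 \right)} \right)}}{l{\left(-237 \right)}} = - \frac{271}{30 i \sqrt{345}} = - \frac{271 \left(- \frac{i \sqrt{345}}{345}\right)}{30} = \frac{271 i \sqrt{345}}{10350}$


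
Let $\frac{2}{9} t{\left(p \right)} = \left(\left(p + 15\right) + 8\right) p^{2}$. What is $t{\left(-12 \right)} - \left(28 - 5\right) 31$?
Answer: $6415$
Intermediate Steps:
$t{\left(p \right)} = \frac{9 p^{2} \left(23 + p\right)}{2}$ ($t{\left(p \right)} = \frac{9 \left(\left(p + 15\right) + 8\right) p^{2}}{2} = \frac{9 \left(\left(15 + p\right) + 8\right) p^{2}}{2} = \frac{9 \left(23 + p\right) p^{2}}{2} = \frac{9 p^{2} \left(23 + p\right)}{2}$)
$t{\left(-12 \right)} - \left(28 - 5\right) 31 = \frac{9 \left(-12\right)^{2} \left(23 - 12\right)}{2} - \left(28 - 5\right) 31 = \frac{9}{2} \cdot 144 \cdot 11 - 23 \cdot 31 = 7128 - 713 = 6415$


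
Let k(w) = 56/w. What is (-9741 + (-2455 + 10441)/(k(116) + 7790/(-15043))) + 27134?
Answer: -1608808249/7654 ≈ -2.1019e+5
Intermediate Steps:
(-9741 + (-2455 + 10441)/(k(116) + 7790/(-15043))) + 27134 = (-9741 + (-2455 + 10441)/(56/116 + 7790/(-15043))) + 27134 = (-9741 + 7986/(56*(1/116) + 7790*(-1/15043))) + 27134 = (-9741 + 7986/(14/29 - 7790/15043)) + 27134 = (-9741 + 7986/(-15308/436247)) + 27134 = (-9741 + 7986*(-436247/15308)) + 27134 = (-9741 - 1741934271/7654) + 27134 = -1816491885/7654 + 27134 = -1608808249/7654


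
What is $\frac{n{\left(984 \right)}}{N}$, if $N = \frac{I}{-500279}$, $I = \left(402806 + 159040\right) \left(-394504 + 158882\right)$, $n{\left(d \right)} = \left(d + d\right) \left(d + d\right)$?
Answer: $\frac{5567794752}{380411719} \approx 14.636$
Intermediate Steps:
$n{\left(d \right)} = 4 d^{2}$ ($n{\left(d \right)} = 2 d 2 d = 4 d^{2}$)
$I = -132383278212$ ($I = 561846 \left(-235622\right) = -132383278212$)
$N = \frac{4564940628}{17251}$ ($N = - \frac{132383278212}{-500279} = \left(-132383278212\right) \left(- \frac{1}{500279}\right) = \frac{4564940628}{17251} \approx 2.6462 \cdot 10^{5}$)
$\frac{n{\left(984 \right)}}{N} = \frac{4 \cdot 984^{2}}{\frac{4564940628}{17251}} = 4 \cdot 968256 \cdot \frac{17251}{4564940628} = 3873024 \cdot \frac{17251}{4564940628} = \frac{5567794752}{380411719}$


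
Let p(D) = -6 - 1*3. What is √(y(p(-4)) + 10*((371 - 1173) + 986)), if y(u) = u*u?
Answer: √1921 ≈ 43.829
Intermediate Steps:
p(D) = -9 (p(D) = -6 - 3 = -9)
y(u) = u²
√(y(p(-4)) + 10*((371 - 1173) + 986)) = √((-9)² + 10*((371 - 1173) + 986)) = √(81 + 10*(-802 + 986)) = √(81 + 10*184) = √(81 + 1840) = √1921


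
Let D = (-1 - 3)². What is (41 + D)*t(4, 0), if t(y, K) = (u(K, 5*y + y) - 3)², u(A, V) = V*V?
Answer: 18714753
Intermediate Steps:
u(A, V) = V²
D = 16 (D = (-4)² = 16)
t(y, K) = (-3 + 36*y²)² (t(y, K) = ((5*y + y)² - 3)² = ((6*y)² - 3)² = (36*y² - 3)² = (-3 + 36*y²)²)
(41 + D)*t(4, 0) = (41 + 16)*(9*(-1 + 12*4²)²) = 57*(9*(-1 + 12*16)²) = 57*(9*(-1 + 192)²) = 57*(9*191²) = 57*(9*36481) = 57*328329 = 18714753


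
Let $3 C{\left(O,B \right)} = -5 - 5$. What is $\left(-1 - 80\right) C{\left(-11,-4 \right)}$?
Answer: $270$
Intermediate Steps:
$C{\left(O,B \right)} = - \frac{10}{3}$ ($C{\left(O,B \right)} = \frac{-5 - 5}{3} = \frac{1}{3} \left(-10\right) = - \frac{10}{3}$)
$\left(-1 - 80\right) C{\left(-11,-4 \right)} = \left(-1 - 80\right) \left(- \frac{10}{3}\right) = \left(-81\right) \left(- \frac{10}{3}\right) = 270$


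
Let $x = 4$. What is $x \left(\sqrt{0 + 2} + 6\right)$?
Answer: $24 + 4 \sqrt{2} \approx 29.657$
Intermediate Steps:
$x \left(\sqrt{0 + 2} + 6\right) = 4 \left(\sqrt{0 + 2} + 6\right) = 4 \left(\sqrt{2} + 6\right) = 4 \left(6 + \sqrt{2}\right) = 24 + 4 \sqrt{2}$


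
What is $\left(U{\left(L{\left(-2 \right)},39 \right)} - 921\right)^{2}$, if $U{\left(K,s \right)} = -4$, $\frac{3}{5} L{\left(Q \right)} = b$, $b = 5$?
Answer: $855625$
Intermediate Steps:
$L{\left(Q \right)} = \frac{25}{3}$ ($L{\left(Q \right)} = \frac{5}{3} \cdot 5 = \frac{25}{3}$)
$\left(U{\left(L{\left(-2 \right)},39 \right)} - 921\right)^{2} = \left(-4 - 921\right)^{2} = \left(-925\right)^{2} = 855625$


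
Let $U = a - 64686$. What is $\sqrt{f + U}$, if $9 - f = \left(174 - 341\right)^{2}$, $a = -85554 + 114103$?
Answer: $3 i \sqrt{7113} \approx 253.02 i$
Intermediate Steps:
$a = 28549$
$U = -36137$ ($U = 28549 - 64686 = -36137$)
$f = -27880$ ($f = 9 - \left(174 - 341\right)^{2} = 9 - \left(-167\right)^{2} = 9 - 27889 = -27880$)
$\sqrt{f + U} = \sqrt{-27880 - 36137} = \sqrt{-64017} = 3 i \sqrt{7113}$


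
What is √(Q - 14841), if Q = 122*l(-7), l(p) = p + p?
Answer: I*√16549 ≈ 128.64*I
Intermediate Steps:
l(p) = 2*p
Q = -1708 (Q = 122*(2*(-7)) = 122*(-14) = -1708)
√(Q - 14841) = √(-1708 - 14841) = √(-16549) = I*√16549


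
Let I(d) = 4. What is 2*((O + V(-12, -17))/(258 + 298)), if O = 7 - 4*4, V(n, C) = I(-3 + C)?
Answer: -5/278 ≈ -0.017986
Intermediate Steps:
V(n, C) = 4
O = -9 (O = 7 - 16 = -9)
2*((O + V(-12, -17))/(258 + 298)) = 2*((-9 + 4)/(258 + 298)) = 2*(-5/556) = -5/278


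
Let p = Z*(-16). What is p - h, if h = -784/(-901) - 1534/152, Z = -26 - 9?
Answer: 38978043/68476 ≈ 569.22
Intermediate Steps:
Z = -35
p = 560 (p = -35*(-16) = 560)
h = -631483/68476 (h = -784*(-1/901) - 1534*1/152 = 784/901 - 767/76 = -631483/68476 ≈ -9.2220)
p - h = 560 - 1*(-631483/68476) = 560 + 631483/68476 = 38978043/68476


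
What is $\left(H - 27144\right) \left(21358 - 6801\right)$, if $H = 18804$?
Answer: $-121405380$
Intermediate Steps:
$\left(H - 27144\right) \left(21358 - 6801\right) = \left(18804 - 27144\right) \left(21358 - 6801\right) = \left(-8340\right) 14557 = -121405380$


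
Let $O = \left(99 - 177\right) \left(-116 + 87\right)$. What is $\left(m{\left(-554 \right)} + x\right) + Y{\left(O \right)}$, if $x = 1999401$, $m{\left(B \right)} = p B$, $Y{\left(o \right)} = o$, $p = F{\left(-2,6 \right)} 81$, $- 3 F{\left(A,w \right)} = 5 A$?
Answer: $1852083$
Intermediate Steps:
$F{\left(A,w \right)} = - \frac{5 A}{3}$
$O = 2262$ ($O = \left(-78\right) \left(-29\right) = 2262$)
$p = 270$ ($p = \left(- \frac{5}{3}\right) \left(-2\right) 81 = \frac{10}{3} \cdot 81 = 270$)
$m{\left(B \right)} = 270 B$
$\left(m{\left(-554 \right)} + x\right) + Y{\left(O \right)} = \left(270 \left(-554\right) + 1999401\right) + 2262 = \left(-149580 + 1999401\right) + 2262 = 1849821 + 2262 = 1852083$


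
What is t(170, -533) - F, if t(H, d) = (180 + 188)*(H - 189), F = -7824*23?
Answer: 172960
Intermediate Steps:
F = -179952
t(H, d) = -69552 + 368*H (t(H, d) = 368*(-189 + H) = -69552 + 368*H)
t(170, -533) - F = (-69552 + 368*170) - 1*(-179952) = (-69552 + 62560) + 179952 = -6992 + 179952 = 172960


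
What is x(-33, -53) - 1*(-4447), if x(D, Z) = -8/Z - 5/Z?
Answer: 235704/53 ≈ 4447.2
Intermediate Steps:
x(D, Z) = -13/Z
x(-33, -53) - 1*(-4447) = -13/(-53) - 1*(-4447) = -13*(-1/53) + 4447 = 13/53 + 4447 = 235704/53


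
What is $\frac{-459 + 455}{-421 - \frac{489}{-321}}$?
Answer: $\frac{107}{11221} \approx 0.0095357$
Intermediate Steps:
$\frac{-459 + 455}{-421 - \frac{489}{-321}} = - \frac{4}{-421 - - \frac{163}{107}} = - \frac{4}{-421 + \frac{163}{107}} = - \frac{4}{- \frac{44884}{107}} = \left(-4\right) \left(- \frac{107}{44884}\right) = \frac{107}{11221}$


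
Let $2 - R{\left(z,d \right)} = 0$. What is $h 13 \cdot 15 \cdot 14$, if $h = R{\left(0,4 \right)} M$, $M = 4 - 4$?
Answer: $0$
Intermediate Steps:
$R{\left(z,d \right)} = 2$ ($R{\left(z,d \right)} = 2 - 0 = 2 + 0 = 2$)
$M = 0$ ($M = 4 - 4 = 0$)
$h = 0$ ($h = 2 \cdot 0 = 0$)
$h 13 \cdot 15 \cdot 14 = 0 \cdot 13 \cdot 15 \cdot 14 = 0 \cdot 195 \cdot 14 = 0 \cdot 2730 = 0$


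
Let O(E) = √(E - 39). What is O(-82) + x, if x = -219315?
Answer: -219315 + 11*I ≈ -2.1932e+5 + 11.0*I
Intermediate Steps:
O(E) = √(-39 + E)
O(-82) + x = √(-39 - 82) - 219315 = √(-121) - 219315 = 11*I - 219315 = -219315 + 11*I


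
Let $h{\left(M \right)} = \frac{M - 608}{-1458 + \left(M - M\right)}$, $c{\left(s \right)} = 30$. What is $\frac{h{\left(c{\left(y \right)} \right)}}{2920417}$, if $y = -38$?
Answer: $\frac{289}{2128983993} \approx 1.3575 \cdot 10^{-7}$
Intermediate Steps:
$h{\left(M \right)} = \frac{304}{729} - \frac{M}{1458}$ ($h{\left(M \right)} = \frac{-608 + M}{-1458 + 0} = \frac{-608 + M}{-1458} = \left(-608 + M\right) \left(- \frac{1}{1458}\right) = \frac{304}{729} - \frac{M}{1458}$)
$\frac{h{\left(c{\left(y \right)} \right)}}{2920417} = \frac{\frac{304}{729} - \frac{5}{243}}{2920417} = \left(\frac{304}{729} - \frac{5}{243}\right) \frac{1}{2920417} = \frac{289}{729} \cdot \frac{1}{2920417} = \frac{289}{2128983993}$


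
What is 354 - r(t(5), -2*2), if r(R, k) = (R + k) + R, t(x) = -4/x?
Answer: 1798/5 ≈ 359.60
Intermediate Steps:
r(R, k) = k + 2*R
354 - r(t(5), -2*2) = 354 - (-2*2 + 2*(-4/5)) = 354 - (-4 + 2*(-4*⅕)) = 354 - (-4 + 2*(-⅘)) = 354 - (-4 - 8/5) = 354 - 1*(-28/5) = 354 + 28/5 = 1798/5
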